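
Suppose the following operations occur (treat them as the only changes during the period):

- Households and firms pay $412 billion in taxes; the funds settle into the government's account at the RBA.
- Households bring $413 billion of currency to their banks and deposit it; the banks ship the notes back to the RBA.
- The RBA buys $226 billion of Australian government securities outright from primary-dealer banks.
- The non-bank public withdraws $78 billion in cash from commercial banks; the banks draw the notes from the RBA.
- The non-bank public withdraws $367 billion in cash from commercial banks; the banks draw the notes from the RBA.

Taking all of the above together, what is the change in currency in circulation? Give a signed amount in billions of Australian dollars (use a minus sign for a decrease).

RBA balance sheet:
  Assets:      Securities +$226B
  Liabilities: Bank reserves −$218B, Currency in circulation +$32B, Government deposits +$412B
Commercial banking system:
  Assets:      Reserves at CB −$218B, Securities −$226B
  Liabilities: Checkable deposits −$444B
So the change in currency in circulation is +$32 billion.

+$32 billion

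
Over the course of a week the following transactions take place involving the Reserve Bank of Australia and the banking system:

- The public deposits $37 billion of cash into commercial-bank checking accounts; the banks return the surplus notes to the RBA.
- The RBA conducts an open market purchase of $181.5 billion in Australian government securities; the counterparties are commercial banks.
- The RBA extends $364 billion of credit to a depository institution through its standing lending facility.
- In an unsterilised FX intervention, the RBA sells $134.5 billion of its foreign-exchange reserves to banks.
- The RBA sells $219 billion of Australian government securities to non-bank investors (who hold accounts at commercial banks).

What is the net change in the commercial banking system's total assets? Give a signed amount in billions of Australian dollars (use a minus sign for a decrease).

Currency deposit $37 billion: bank balance sheets expand → +$37B.
OMO purchase (from banks) $181.5 billion: just an asset swap on bank balance sheets → 0.
Discount-window loan $364 billion: bank balance sheets expand → +$364B.
FX sale $134.5 billion: just an asset swap on bank balance sheets → 0.
Asset sale (to non-banks) $219 billion: bank balance sheets shrink → −$219B.
Net: 37 + 0 + 364 + 0 − 219 = +$182 billion.

+$182 billion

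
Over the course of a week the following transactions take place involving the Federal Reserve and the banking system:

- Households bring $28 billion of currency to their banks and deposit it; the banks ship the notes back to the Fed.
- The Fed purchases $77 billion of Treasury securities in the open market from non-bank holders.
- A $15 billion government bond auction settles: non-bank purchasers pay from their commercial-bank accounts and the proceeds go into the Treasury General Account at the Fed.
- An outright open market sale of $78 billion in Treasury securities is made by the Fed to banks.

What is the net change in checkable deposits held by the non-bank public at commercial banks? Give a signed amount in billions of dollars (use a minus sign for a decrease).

+$90 billion

Currency deposit $28 billion: non-bank counterparties' bank balances rise → +$28B.
Asset purchase (from non-banks) $77 billion: non-bank counterparties' bank balances rise → +$77B.
Government account inflow $15 billion: non-bank counterparties' bank balances fall → −$15B.
OMO sale (to banks) $78 billion: the counterparty is a bank, so public deposits are unchanged → 0.
Net: 28 + 77 − 15 + 0 = +$90 billion.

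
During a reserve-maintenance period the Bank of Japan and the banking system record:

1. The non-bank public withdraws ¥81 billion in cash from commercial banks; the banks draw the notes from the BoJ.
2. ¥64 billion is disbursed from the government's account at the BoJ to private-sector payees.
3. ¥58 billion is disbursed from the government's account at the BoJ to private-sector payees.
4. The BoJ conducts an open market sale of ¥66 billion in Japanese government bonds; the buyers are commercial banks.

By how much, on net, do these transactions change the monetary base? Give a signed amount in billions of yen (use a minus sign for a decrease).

Currency withdrawal ¥81 billion: just a shift between currency and reserves — both are base money → 0.
Government spending ¥64 billion: a non-base liability converts back to reserves → +¥64B.
Government spending ¥58 billion: a non-base liability converts back to reserves → +¥58B.
OMO sale (to banks) ¥66 billion: BoJ balance sheet contracts → −¥66B.
Net: 0 + 64 + 58 − 66 = +¥56 billion.

+¥56 billion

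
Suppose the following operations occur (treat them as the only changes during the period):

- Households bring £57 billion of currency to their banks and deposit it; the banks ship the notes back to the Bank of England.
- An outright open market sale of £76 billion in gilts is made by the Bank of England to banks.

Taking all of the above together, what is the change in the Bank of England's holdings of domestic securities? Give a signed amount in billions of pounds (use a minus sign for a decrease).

Currency deposit £57 billion: the Bank of England's securities portfolio is untouched → 0.
OMO sale (to banks) £76 billion: securities removed from the Bank of England's portfolio → −£76B.
Net: 0 − 76 = -£76 billion.

-£76 billion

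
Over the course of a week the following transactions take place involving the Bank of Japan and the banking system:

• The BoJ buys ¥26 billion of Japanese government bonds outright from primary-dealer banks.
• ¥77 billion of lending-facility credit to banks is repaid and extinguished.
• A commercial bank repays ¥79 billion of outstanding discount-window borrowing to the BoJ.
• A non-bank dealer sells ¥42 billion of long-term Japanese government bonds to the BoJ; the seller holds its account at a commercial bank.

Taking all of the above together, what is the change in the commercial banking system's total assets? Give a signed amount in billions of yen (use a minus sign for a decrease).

-¥114 billion

BoJ balance sheet:
  Assets:      Securities +¥68B, Loans to banks −¥156B
  Liabilities: Bank reserves −¥88B
Commercial banking system:
  Assets:      Reserves at CB −¥88B, Securities −¥26B
  Liabilities: Checkable deposits +¥42B, Borrowings from CB −¥156B
Change in total bank assets = -¥114 billion.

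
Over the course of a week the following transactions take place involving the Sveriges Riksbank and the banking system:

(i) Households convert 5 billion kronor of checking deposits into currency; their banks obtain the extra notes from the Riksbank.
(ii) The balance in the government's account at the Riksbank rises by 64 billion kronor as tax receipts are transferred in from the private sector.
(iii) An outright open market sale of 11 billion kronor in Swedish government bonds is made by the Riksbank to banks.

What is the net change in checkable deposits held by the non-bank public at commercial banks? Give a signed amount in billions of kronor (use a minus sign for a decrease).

Riksbank balance sheet:
  Assets:      Securities −11B
  Liabilities: Bank reserves −80B, Currency in circulation +5B, Government deposits +64B
Commercial banking system:
  Assets:      Reserves at CB −80B, Securities +11B
  Liabilities: Checkable deposits −69B
So the change in checkable deposits held by the non-bank public at commercial banks is -69 billion.

-69 billion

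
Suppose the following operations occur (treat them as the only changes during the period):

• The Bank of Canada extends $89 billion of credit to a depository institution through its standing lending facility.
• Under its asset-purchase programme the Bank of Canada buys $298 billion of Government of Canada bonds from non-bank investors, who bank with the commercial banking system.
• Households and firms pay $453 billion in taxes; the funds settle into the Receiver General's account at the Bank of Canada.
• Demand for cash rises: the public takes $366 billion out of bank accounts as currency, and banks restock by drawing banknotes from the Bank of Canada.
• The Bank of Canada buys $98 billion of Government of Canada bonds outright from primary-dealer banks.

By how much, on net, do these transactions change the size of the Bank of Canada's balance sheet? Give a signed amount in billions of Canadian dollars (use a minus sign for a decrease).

Discount-window loan $89 billion: a Bank of Canada asset is acquired → +$89B.
Asset purchase (from non-banks) $298 billion: a Bank of Canada asset is acquired → +$298B.
Government account inflow $453 billion: only the composition of liabilities changes → 0.
Currency withdrawal $366 billion: only the composition of liabilities changes → 0.
OMO purchase (from banks) $98 billion: a Bank of Canada asset is acquired → +$98B.
Net: 89 + 298 + 0 + 0 + 98 = +$485 billion.

+$485 billion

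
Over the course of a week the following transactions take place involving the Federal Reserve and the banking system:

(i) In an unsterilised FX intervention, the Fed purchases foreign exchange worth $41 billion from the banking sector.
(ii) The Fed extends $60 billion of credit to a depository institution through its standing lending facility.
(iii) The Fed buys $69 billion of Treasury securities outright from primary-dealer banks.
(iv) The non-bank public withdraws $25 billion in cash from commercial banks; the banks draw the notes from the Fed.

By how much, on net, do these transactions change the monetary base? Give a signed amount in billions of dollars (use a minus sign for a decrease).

Fed balance sheet:
  Assets:      Securities +$69B, Loans to banks +$60B, Foreign assets +$41B
  Liabilities: Bank reserves +$145B, Currency in circulation +$25B
Monetary base = currency + reserves: +$25B + (+$145B) = +$170 billion.

+$170 billion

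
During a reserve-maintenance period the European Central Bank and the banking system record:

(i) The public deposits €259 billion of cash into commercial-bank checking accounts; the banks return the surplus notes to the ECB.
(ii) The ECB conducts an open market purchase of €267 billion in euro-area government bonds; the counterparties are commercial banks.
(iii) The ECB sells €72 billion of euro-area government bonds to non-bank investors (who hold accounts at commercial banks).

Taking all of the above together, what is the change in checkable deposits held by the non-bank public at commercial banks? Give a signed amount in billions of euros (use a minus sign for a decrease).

ECB balance sheet:
  Assets:      Securities +€195B
  Liabilities: Bank reserves +€454B, Currency in circulation −€259B
Commercial banking system:
  Assets:      Reserves at CB +€454B, Securities −€267B
  Liabilities: Checkable deposits +€187B
So the change in checkable deposits held by the non-bank public at commercial banks is +€187 billion.

+€187 billion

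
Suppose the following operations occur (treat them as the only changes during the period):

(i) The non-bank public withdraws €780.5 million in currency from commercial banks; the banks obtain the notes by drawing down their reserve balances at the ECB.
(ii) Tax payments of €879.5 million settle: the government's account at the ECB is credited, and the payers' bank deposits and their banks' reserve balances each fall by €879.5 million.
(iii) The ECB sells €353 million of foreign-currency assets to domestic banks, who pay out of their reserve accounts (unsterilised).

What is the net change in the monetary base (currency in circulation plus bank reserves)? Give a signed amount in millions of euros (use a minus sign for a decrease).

-€1232.5 million

ECB balance sheet:
  Assets:      Foreign assets −€353M
  Liabilities: Bank reserves −€2013M, Currency in circulation +€780.5M, Government deposits +€879.5M
Monetary base = currency + reserves: +€780.5M + (−€2013M) = -€1232.5 million.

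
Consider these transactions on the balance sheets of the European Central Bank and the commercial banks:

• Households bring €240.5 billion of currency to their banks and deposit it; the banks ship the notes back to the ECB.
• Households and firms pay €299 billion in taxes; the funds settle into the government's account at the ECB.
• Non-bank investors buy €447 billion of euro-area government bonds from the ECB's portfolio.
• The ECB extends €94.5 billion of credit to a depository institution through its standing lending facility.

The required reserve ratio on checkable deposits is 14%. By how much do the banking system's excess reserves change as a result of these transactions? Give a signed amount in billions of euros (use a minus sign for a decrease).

Currency deposit €240.5 billion: reserves +€240.5B, deposits +€240.5B.
Government account inflow €299 billion: reserves −€299B, deposits −€299B.
Asset sale (to non-banks) €447 billion: reserves −€447B, deposits −€447B.
Discount-window loan €94.5 billion: reserves +€94.5B, deposits 0.
Totals: Δreserves = −€411B, Δdeposits = −€505.5B.
Δrequired reserves = 14% × −€505.5B = −€70.77B.
Δexcess reserves = Δreserves − Δrequired = −€411B − (−€70.77B) = -€340.23 billion.

-€340.23 billion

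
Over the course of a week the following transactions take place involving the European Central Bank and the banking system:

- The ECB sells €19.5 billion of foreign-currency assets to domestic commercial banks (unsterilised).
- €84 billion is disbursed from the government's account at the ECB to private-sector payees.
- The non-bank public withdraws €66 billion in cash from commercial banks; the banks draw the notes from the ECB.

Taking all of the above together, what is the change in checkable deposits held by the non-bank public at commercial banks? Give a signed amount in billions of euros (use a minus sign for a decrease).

FX sale €19.5 billion: the counterparty is a bank, so public deposits are unchanged → 0.
Government spending €84 billion: non-bank counterparties' bank balances rise → +€84B.
Currency withdrawal €66 billion: non-bank counterparties' bank balances fall → −€66B.
Net: 0 + 84 − 66 = +€18 billion.

+€18 billion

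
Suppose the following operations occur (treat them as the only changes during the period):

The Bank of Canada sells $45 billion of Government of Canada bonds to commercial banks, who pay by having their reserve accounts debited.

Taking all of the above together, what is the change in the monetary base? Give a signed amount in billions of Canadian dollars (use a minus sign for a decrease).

Bank of Canada balance sheet:
  Assets:      Securities −$45B
  Liabilities: Bank reserves −$45B
Commercial banking system:
  Assets:      Reserves at CB −$45B, Securities +$45B
  Liabilities: no change
Monetary base = currency + reserves: 0 + (−$45B) = -$45 billion.

-$45 billion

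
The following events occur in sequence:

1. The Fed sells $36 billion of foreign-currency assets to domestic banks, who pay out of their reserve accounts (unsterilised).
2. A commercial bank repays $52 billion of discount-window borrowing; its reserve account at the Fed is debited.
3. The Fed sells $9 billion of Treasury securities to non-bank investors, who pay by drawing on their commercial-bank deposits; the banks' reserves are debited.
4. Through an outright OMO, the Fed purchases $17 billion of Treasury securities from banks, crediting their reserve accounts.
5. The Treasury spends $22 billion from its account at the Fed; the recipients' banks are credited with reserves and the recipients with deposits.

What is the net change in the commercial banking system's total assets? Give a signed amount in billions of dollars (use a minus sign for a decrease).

-$39 billion

Fed balance sheet:
  Assets:      Securities +$8B, Loans to banks −$52B, Foreign assets −$36B
  Liabilities: Bank reserves −$58B, Government deposits −$22B
Commercial banking system:
  Assets:      Reserves at CB −$58B, Securities −$17B, Foreign assets +$36B
  Liabilities: Checkable deposits +$13B, Borrowings from CB −$52B
Change in total bank assets = -$39 billion.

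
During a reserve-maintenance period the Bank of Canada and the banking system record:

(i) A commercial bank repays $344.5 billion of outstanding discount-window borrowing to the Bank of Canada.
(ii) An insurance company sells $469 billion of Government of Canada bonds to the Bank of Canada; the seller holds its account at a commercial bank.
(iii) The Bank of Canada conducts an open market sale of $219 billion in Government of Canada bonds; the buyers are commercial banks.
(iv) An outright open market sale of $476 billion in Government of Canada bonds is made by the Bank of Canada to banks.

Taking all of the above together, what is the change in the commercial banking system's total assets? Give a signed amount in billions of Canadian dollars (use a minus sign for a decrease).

Discount-window repayment $344.5 billion: bank balance sheets shrink → −$344.5B.
Asset purchase (from non-banks) $469 billion: bank balance sheets expand → +$469B.
OMO sale (to banks) $219 billion: just an asset swap on bank balance sheets → 0.
OMO sale (to banks) $476 billion: just an asset swap on bank balance sheets → 0.
Net: −344.5 + 469 + 0 + 0 = +$124.5 billion.

+$124.5 billion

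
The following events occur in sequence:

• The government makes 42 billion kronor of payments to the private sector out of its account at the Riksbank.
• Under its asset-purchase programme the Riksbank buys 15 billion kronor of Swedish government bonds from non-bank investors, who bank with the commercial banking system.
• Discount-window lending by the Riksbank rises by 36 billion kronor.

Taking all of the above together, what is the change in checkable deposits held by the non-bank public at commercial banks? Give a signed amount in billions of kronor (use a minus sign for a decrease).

+57 billion

Government spending 42 billion kronor: non-bank counterparties' bank balances rise → +42B.
Asset purchase (from non-banks) 15 billion kronor: non-bank counterparties' bank balances rise → +15B.
Discount-window loan 36 billion kronor: the counterparty is a bank, so public deposits are unchanged → 0.
Net: 42 + 15 + 0 = +57 billion.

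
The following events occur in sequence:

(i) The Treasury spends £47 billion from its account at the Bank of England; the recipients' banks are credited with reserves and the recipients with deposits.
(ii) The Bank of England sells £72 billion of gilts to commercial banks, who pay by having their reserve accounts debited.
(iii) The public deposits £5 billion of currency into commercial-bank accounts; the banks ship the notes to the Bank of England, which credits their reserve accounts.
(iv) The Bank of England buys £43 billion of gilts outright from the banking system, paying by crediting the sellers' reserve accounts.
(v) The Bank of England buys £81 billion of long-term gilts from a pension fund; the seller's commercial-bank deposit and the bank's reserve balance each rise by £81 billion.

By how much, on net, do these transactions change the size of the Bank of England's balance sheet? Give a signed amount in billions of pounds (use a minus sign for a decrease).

Government spending £47 billion: only the composition of liabilities changes → 0.
OMO sale (to banks) £72 billion: a Bank of England asset is shed → −£72B.
Currency deposit £5 billion: only the composition of liabilities changes → 0.
OMO purchase (from banks) £43 billion: a Bank of England asset is acquired → +£43B.
Asset purchase (from non-banks) £81 billion: a Bank of England asset is acquired → +£81B.
Net: 0 − 72 + 0 + 43 + 81 = +£52 billion.

+£52 billion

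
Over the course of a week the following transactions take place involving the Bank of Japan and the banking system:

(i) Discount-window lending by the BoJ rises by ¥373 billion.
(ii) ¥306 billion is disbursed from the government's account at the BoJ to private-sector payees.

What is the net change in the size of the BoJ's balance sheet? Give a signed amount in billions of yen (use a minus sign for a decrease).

Discount-window loan ¥373 billion: a BoJ asset is acquired → +¥373B.
Government spending ¥306 billion: only the composition of liabilities changes → 0.
Net: 373 + 0 = +¥373 billion.

+¥373 billion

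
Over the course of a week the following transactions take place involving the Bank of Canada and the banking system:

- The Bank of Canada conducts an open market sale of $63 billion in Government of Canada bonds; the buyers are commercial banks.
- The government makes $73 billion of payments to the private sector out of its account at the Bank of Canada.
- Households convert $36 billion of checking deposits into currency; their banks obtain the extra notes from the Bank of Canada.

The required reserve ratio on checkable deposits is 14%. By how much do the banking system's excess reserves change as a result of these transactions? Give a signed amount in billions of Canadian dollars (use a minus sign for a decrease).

-$31.18 billion

OMO sale (to banks) $63 billion: reserves −$63B, deposits 0.
Government spending $73 billion: reserves +$73B, deposits +$73B.
Currency withdrawal $36 billion: reserves −$36B, deposits −$36B.
Totals: Δreserves = −$26B, Δdeposits = +$37B.
Δrequired reserves = 14% × +$37B = +$5.18B.
Δexcess reserves = Δreserves − Δrequired = −$26B − (+$5.18B) = -$31.18 billion.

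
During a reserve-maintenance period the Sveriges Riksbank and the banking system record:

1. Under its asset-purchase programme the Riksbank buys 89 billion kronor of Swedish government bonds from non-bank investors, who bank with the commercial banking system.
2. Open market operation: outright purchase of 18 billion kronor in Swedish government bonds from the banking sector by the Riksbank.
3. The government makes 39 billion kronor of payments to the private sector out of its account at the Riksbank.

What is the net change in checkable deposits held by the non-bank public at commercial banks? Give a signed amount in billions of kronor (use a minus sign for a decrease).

+128 billion

Riksbank balance sheet:
  Assets:      Securities +107B
  Liabilities: Bank reserves +146B, Government deposits −39B
Commercial banking system:
  Assets:      Reserves at CB +146B, Securities −18B
  Liabilities: Checkable deposits +128B
So the change in checkable deposits held by the non-bank public at commercial banks is +128 billion.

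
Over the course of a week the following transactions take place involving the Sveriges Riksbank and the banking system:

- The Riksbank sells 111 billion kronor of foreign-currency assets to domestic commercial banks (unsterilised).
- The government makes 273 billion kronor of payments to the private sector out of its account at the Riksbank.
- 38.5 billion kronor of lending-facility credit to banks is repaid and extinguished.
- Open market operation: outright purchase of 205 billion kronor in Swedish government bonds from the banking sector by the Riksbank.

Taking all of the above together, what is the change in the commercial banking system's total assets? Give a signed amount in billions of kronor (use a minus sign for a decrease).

+234.5 billion

Riksbank balance sheet:
  Assets:      Securities +205B, Loans to banks −38.5B, Foreign assets −111B
  Liabilities: Bank reserves +328.5B, Government deposits −273B
Commercial banking system:
  Assets:      Reserves at CB +328.5B, Securities −205B, Foreign assets +111B
  Liabilities: Checkable deposits +273B, Borrowings from CB −38.5B
Change in total bank assets = +234.5 billion.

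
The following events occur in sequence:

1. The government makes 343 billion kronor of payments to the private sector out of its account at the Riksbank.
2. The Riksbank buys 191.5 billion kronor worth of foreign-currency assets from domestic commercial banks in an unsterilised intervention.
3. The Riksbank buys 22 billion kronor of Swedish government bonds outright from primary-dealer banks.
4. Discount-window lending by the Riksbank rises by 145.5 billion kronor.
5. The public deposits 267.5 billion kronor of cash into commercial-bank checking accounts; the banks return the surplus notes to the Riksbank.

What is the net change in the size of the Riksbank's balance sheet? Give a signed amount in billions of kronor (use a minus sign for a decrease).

+359 billion

Government spending 343 billion kronor: only the composition of liabilities changes → 0.
FX purchase 191.5 billion kronor: a Riksbank asset is acquired → +191.5B.
OMO purchase (from banks) 22 billion kronor: a Riksbank asset is acquired → +22B.
Discount-window loan 145.5 billion kronor: a Riksbank asset is acquired → +145.5B.
Currency deposit 267.5 billion kronor: only the composition of liabilities changes → 0.
Net: 0 + 191.5 + 22 + 145.5 + 0 = +359 billion.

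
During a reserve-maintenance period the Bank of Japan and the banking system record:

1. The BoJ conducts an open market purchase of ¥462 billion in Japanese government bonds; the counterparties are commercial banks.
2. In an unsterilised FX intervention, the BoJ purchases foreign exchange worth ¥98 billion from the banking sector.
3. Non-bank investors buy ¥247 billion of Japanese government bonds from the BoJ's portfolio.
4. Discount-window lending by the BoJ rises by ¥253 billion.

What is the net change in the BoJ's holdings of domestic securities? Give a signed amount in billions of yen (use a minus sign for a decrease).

BoJ balance sheet:
  Assets:      Securities +¥215B, Loans to banks +¥253B, Foreign assets +¥98B
  Liabilities: Bank reserves +¥566B
Commercial banking system:
  Assets:      Reserves at CB +¥566B, Securities −¥462B, Foreign assets −¥98B
  Liabilities: Checkable deposits −¥247B, Borrowings from CB +¥253B
So the change in the BoJ's holdings of domestic securities is +¥215 billion.

+¥215 billion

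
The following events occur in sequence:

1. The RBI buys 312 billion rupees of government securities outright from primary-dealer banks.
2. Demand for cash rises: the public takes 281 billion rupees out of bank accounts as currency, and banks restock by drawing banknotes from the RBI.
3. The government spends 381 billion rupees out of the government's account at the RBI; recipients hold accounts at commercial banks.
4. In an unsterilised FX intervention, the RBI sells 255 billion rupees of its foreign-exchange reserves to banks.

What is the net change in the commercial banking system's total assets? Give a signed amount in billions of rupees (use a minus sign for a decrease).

RBI balance sheet:
  Assets:      Securities +312B, Foreign assets −255B
  Liabilities: Bank reserves +157B, Currency in circulation +281B, Government deposits −381B
Commercial banking system:
  Assets:      Reserves at CB +157B, Securities −312B, Foreign assets +255B
  Liabilities: Checkable deposits +100B
Change in total bank assets = +100 billion.

+100 billion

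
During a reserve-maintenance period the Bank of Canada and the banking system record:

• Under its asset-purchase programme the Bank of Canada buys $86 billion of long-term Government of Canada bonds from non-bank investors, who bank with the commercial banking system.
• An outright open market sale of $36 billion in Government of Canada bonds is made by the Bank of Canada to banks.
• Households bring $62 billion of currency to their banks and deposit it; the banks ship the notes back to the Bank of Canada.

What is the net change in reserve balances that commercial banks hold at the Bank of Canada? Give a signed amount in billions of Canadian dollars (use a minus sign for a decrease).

+$112 billion

Bank of Canada balance sheet:
  Assets:      Securities +$50B
  Liabilities: Bank reserves +$112B, Currency in circulation −$62B
So the change in reserve balances that commercial banks hold at the Bank of Canada is +$112 billion.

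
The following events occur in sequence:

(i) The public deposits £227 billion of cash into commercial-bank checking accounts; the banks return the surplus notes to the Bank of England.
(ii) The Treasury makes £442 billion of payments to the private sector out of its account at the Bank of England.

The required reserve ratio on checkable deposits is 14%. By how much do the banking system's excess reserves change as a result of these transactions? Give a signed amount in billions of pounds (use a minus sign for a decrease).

Currency deposit £227 billion: reserves +£227B, deposits +£227B.
Government spending £442 billion: reserves +£442B, deposits +£442B.
Totals: Δreserves = +£669B, Δdeposits = +£669B.
Δrequired reserves = 14% × +£669B = +£93.66B.
Δexcess reserves = Δreserves − Δrequired = +£669B − (+£93.66B) = +£575.34 billion.

+£575.34 billion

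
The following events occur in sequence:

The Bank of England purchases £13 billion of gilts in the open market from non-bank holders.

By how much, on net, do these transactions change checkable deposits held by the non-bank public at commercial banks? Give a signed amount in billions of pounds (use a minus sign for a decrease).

Asset purchase (from non-banks) £13 billion: non-bank counterparties' bank balances rise → +£13B.

+£13 billion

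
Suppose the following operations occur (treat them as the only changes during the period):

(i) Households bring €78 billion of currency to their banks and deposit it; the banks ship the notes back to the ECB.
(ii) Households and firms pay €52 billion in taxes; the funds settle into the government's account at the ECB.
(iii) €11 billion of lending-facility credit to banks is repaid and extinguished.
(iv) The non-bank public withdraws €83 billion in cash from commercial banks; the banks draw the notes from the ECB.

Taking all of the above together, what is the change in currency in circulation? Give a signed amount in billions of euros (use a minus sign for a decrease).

ECB balance sheet:
  Assets:      Loans to banks −€11B
  Liabilities: Bank reserves −€68B, Currency in circulation +€5B, Government deposits +€52B
So the change in currency in circulation is +€5 billion.

+€5 billion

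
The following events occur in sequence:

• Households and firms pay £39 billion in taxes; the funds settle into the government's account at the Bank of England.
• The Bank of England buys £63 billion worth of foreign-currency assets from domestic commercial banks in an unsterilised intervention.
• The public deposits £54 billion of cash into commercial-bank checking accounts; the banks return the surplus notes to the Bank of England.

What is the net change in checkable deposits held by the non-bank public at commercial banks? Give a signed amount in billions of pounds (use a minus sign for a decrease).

+£15 billion

Bank of England balance sheet:
  Assets:      Foreign assets +£63B
  Liabilities: Bank reserves +£78B, Currency in circulation −£54B, Government deposits +£39B
Commercial banking system:
  Assets:      Reserves at CB +£78B, Foreign assets −£63B
  Liabilities: Checkable deposits +£15B
So the change in checkable deposits held by the non-bank public at commercial banks is +£15 billion.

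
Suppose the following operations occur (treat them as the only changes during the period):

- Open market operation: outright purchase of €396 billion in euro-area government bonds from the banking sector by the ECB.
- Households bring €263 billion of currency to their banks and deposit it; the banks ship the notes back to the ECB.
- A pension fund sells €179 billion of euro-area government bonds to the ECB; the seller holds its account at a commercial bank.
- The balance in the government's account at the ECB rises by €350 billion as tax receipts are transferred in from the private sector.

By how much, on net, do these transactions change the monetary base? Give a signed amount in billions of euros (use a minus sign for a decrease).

ECB balance sheet:
  Assets:      Securities +€575B
  Liabilities: Bank reserves +€488B, Currency in circulation −€263B, Government deposits +€350B
Commercial banking system:
  Assets:      Reserves at CB +€488B, Securities −€396B
  Liabilities: Checkable deposits +€92B
Monetary base = currency + reserves: −€263B + (+€488B) = +€225 billion.

+€225 billion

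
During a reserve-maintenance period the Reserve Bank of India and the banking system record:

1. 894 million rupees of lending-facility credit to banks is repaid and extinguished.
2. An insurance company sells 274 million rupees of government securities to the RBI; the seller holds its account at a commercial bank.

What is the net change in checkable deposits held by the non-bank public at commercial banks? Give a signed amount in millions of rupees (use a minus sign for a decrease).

+274 million

RBI balance sheet:
  Assets:      Securities +274M, Loans to banks −894M
  Liabilities: Bank reserves −620M
Commercial banking system:
  Assets:      Reserves at CB −620M
  Liabilities: Checkable deposits +274M, Borrowings from CB −894M
So the change in checkable deposits held by the non-bank public at commercial banks is +274 million.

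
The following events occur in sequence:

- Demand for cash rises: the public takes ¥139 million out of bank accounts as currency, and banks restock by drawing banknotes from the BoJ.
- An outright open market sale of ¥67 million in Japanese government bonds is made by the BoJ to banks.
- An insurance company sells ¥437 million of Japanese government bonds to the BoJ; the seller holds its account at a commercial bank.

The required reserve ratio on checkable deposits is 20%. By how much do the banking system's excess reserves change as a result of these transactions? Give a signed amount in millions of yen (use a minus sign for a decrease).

+¥171.4 million

Currency withdrawal ¥139 million: reserves −¥139M, deposits −¥139M.
OMO sale (to banks) ¥67 million: reserves −¥67M, deposits 0.
Asset purchase (from non-banks) ¥437 million: reserves +¥437M, deposits +¥437M.
Totals: Δreserves = +¥231M, Δdeposits = +¥298M.
Δrequired reserves = 20% × +¥298M = +¥59.6M.
Δexcess reserves = Δreserves − Δrequired = +¥231M − (+¥59.6M) = +¥171.4 million.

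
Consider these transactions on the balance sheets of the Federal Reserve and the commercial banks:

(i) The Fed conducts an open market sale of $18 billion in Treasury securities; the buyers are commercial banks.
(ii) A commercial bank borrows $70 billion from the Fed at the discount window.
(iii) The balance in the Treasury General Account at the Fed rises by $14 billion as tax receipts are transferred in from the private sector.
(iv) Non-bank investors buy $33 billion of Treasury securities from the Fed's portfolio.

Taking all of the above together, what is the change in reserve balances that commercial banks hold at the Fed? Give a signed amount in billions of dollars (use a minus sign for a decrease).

OMO sale (to banks) $18 billion: the buying banks pay out of their reserve balances → −$18B.
Discount-window loan $70 billion: the loan is credited to the bank's reserve account → +$70B.
Government account inflow $14 billion: funds move from bank reserves into the government account → −$14B.
Asset sale (to non-banks) $33 billion: the non-bank buyers' banks settle from reserves → −$33B.
Net: −18 + 70 − 14 − 33 = +$5 billion.

+$5 billion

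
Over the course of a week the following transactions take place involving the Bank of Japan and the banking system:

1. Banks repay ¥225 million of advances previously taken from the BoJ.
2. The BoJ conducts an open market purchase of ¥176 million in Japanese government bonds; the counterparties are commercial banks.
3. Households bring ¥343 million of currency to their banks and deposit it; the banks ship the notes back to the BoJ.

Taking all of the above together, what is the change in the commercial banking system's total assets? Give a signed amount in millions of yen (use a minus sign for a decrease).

+¥118 million

Discount-window repayment ¥225 million: bank balance sheets shrink → −¥225M.
OMO purchase (from banks) ¥176 million: just an asset swap on bank balance sheets → 0.
Currency deposit ¥343 million: bank balance sheets expand → +¥343M.
Net: −225 + 0 + 343 = +¥118 million.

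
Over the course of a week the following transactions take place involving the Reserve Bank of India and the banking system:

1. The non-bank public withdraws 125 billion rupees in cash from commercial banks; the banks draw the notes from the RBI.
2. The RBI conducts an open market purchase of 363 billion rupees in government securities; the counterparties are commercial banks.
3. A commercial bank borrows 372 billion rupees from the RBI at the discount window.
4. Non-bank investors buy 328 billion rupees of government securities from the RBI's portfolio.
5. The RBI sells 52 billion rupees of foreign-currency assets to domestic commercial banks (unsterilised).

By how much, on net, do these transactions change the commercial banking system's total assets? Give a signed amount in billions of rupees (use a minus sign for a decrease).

-81 billion

RBI balance sheet:
  Assets:      Securities +35B, Loans to banks +372B, Foreign assets −52B
  Liabilities: Bank reserves +230B, Currency in circulation +125B
Commercial banking system:
  Assets:      Reserves at CB +230B, Securities −363B, Foreign assets +52B
  Liabilities: Checkable deposits −453B, Borrowings from CB +372B
Change in total bank assets = -81 billion.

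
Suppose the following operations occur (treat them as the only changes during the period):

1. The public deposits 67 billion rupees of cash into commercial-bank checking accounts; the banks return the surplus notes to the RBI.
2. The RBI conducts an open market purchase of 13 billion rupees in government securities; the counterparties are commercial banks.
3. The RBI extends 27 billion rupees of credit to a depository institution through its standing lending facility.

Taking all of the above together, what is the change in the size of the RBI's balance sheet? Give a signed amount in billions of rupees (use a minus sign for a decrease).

+40 billion

Currency deposit 67 billion rupees: only the composition of liabilities changes → 0.
OMO purchase (from banks) 13 billion rupees: an RBI asset is acquired → +13B.
Discount-window loan 27 billion rupees: an RBI asset is acquired → +27B.
Net: 0 + 13 + 27 = +40 billion.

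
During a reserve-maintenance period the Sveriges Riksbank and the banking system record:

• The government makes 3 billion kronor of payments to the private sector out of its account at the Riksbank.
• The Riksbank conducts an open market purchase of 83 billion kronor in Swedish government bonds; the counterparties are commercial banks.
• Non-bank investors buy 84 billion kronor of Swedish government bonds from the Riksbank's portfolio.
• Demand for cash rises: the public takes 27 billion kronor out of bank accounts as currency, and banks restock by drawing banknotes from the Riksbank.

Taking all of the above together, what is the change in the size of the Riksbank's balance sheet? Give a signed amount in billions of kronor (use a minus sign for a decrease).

Riksbank balance sheet:
  Assets:      Securities −1B
  Liabilities: Bank reserves −25B, Currency in circulation +27B, Government deposits −3B
Commercial banking system:
  Assets:      Reserves at CB −25B, Securities −83B
  Liabilities: Checkable deposits −108B
Change in total Riksbank assets = -1 billion.

-1 billion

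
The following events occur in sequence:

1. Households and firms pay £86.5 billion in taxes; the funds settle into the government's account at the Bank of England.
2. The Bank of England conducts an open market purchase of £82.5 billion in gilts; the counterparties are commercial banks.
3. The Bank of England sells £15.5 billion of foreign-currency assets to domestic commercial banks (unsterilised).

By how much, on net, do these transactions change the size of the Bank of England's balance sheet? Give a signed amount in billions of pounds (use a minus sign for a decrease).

+£67 billion

Bank of England balance sheet:
  Assets:      Securities +£82.5B, Foreign assets −£15.5B
  Liabilities: Bank reserves −£19.5B, Government deposits +£86.5B
Commercial banking system:
  Assets:      Reserves at CB −£19.5B, Securities −£82.5B, Foreign assets +£15.5B
  Liabilities: Checkable deposits −£86.5B
Change in total Bank of England assets = +£67 billion.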